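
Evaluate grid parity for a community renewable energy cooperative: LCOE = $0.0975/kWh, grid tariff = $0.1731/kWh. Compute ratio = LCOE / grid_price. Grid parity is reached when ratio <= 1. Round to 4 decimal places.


Compare LCOE to grid price:
  LCOE = $0.0975/kWh, Grid price = $0.1731/kWh
  Ratio = LCOE / grid_price = 0.0975 / 0.1731 = 0.5633
  Grid parity achieved (ratio <= 1)? yes

0.5633


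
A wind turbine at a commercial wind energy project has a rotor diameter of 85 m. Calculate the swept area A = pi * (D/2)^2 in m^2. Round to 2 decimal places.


Compute the rotor radius:
  r = D / 2 = 85 / 2 = 42.5 m
Calculate swept area:
  A = pi * r^2 = pi * 42.5^2
  A = 5674.50 m^2

5674.50


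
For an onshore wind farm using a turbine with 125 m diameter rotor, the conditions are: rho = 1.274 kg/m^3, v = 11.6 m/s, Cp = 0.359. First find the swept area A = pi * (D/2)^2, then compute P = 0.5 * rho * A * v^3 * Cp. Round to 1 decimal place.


Step 1 -- Compute swept area:
  A = pi * (D/2)^2 = pi * (125/2)^2 = 12271.85 m^2
Step 2 -- Apply wind power equation:
  P = 0.5 * rho * A * v^3 * Cp
  v^3 = 11.6^3 = 1560.896
  P = 0.5 * 1.274 * 12271.85 * 1560.896 * 0.359
  P = 4380440.2 W

4380440.2


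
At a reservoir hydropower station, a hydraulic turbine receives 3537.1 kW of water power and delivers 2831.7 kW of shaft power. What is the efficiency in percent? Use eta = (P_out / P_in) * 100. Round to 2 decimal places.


Turbine efficiency = (output power / input power) * 100
eta = (2831.7 / 3537.1) * 100
eta = 80.06%

80.06


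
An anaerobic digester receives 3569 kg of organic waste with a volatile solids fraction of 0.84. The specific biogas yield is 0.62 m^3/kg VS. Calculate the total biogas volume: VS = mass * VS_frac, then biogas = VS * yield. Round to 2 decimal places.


Compute volatile solids:
  VS = mass * VS_fraction = 3569 * 0.84 = 2997.96 kg
Calculate biogas volume:
  Biogas = VS * specific_yield = 2997.96 * 0.62
  Biogas = 1858.74 m^3

1858.74


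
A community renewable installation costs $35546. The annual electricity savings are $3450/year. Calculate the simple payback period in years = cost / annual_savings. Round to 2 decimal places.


Simple payback period = initial cost / annual savings
Payback = 35546 / 3450
Payback = 10.30 years

10.30


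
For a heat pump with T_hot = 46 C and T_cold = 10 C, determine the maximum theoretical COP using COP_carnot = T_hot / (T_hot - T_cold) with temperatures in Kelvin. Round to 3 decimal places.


Convert to Kelvin:
  T_hot = 46 + 273.15 = 319.15 K
  T_cold = 10 + 273.15 = 283.15 K
Apply Carnot COP formula:
  COP = T_hot_K / (T_hot_K - T_cold_K) = 319.15 / 36.0
  COP = 8.865

8.865


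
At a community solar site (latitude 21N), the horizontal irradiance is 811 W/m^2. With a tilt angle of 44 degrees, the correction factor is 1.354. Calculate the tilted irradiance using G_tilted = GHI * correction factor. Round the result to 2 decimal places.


Identify the given values:
  GHI = 811 W/m^2, tilt correction factor = 1.354
Apply the formula G_tilted = GHI * factor:
  G_tilted = 811 * 1.354
  G_tilted = 1098.09 W/m^2

1098.09


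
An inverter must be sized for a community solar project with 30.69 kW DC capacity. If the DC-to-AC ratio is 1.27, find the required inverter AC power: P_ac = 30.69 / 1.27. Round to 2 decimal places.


The inverter AC capacity is determined by the DC/AC ratio.
Given: P_dc = 30.69 kW, DC/AC ratio = 1.27
P_ac = P_dc / ratio = 30.69 / 1.27
P_ac = 24.17 kW

24.17


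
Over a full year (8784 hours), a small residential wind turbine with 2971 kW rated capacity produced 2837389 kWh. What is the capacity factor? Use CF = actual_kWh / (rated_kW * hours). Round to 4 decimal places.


Capacity factor = actual output / maximum possible output
Maximum possible = rated * hours = 2971 * 8784 = 26097264 kWh
CF = 2837389 / 26097264
CF = 0.1087

0.1087


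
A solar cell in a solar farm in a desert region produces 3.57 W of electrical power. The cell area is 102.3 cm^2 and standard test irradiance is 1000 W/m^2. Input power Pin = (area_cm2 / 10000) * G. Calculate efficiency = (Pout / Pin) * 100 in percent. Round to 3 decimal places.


First compute the input power:
  Pin = area_cm2 / 10000 * G = 102.3 / 10000 * 1000 = 10.23 W
Then compute efficiency:
  Efficiency = (Pout / Pin) * 100 = (3.57 / 10.23) * 100
  Efficiency = 34.897%

34.897


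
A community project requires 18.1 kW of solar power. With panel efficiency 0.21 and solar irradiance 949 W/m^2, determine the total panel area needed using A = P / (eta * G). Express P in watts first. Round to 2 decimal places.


Convert target power to watts: P = 18.1 * 1000 = 18100.0 W
Compute denominator: eta * G = 0.21 * 949 = 199.29
Required area A = P / (eta * G) = 18100.0 / 199.29
A = 90.82 m^2

90.82


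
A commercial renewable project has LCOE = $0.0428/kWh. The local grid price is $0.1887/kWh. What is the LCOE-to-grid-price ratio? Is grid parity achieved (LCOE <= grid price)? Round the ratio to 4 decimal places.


Compare LCOE to grid price:
  LCOE = $0.0428/kWh, Grid price = $0.1887/kWh
  Ratio = LCOE / grid_price = 0.0428 / 0.1887 = 0.2268
  Grid parity achieved (ratio <= 1)? yes

0.2268


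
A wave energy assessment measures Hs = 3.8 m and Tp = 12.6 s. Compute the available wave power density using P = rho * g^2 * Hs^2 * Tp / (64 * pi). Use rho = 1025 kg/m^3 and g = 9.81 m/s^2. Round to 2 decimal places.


Apply wave power formula:
  g^2 = 9.81^2 = 96.2361
  Hs^2 = 3.8^2 = 14.44
  Numerator = rho * g^2 * Hs^2 * Tp = 1025 * 96.2361 * 14.44 * 12.6 = 17947320.5
  Denominator = 64 * pi = 201.0619
  P = 17947320.5 / 201.0619 = 89262.65 W/m

89262.65


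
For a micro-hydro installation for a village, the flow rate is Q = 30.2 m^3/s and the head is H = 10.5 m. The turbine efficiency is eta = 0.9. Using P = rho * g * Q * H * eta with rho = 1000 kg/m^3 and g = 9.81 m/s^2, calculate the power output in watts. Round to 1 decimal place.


Apply the hydropower formula P = rho * g * Q * H * eta
rho * g = 1000 * 9.81 = 9810.0
P = 9810.0 * 30.2 * 10.5 * 0.9
P = 2799675.9 W

2799675.9


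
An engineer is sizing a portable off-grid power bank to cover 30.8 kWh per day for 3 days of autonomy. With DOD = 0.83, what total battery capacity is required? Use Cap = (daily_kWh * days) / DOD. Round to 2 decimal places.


Total energy needed = daily * days = 30.8 * 3 = 92.4 kWh
Account for depth of discharge:
  Cap = total_energy / DOD = 92.4 / 0.83
  Cap = 111.33 kWh

111.33


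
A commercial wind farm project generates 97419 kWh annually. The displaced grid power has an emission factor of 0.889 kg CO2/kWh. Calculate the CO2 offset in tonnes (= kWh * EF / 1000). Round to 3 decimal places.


CO2 offset in kg = generation * emission_factor
CO2 offset = 97419 * 0.889 = 86605.49 kg
Convert to tonnes:
  CO2 offset = 86605.49 / 1000 = 86.605 tonnes

86.605


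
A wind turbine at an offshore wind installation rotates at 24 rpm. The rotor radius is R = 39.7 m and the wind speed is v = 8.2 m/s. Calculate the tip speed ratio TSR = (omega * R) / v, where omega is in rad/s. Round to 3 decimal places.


Convert rotational speed to rad/s:
  omega = 24 * 2 * pi / 60 = 2.5133 rad/s
Compute tip speed:
  v_tip = omega * R = 2.5133 * 39.7 = 99.777 m/s
Tip speed ratio:
  TSR = v_tip / v_wind = 99.777 / 8.2 = 12.168

12.168


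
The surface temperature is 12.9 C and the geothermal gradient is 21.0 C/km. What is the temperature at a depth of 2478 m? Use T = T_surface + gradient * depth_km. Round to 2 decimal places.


Convert depth to km: 2478 / 1000 = 2.478 km
Temperature increase = gradient * depth_km = 21.0 * 2.478 = 52.04 C
Temperature at depth = T_surface + delta_T = 12.9 + 52.04
T = 64.94 C

64.94


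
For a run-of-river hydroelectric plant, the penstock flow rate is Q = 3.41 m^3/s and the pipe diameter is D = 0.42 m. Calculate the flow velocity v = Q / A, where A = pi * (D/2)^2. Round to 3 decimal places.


Compute pipe cross-sectional area:
  A = pi * (D/2)^2 = pi * (0.42/2)^2 = 0.1385 m^2
Calculate velocity:
  v = Q / A = 3.41 / 0.1385
  v = 24.613 m/s

24.613


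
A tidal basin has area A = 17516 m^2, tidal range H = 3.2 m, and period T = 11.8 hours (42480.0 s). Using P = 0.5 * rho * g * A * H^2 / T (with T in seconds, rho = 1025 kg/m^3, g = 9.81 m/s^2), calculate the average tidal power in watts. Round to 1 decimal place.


Convert period to seconds: T = 11.8 * 3600 = 42480.0 s
H^2 = 3.2^2 = 10.24
P = 0.5 * rho * g * A * H^2 / T
P = 0.5 * 1025 * 9.81 * 17516 * 10.24 / 42480.0
P = 21228.2 W

21228.2


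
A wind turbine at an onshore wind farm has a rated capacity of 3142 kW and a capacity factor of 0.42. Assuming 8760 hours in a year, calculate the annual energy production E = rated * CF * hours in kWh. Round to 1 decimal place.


Annual energy = rated_kW * capacity_factor * hours_per_year
Given: P_rated = 3142 kW, CF = 0.42, hours = 8760
E = 3142 * 0.42 * 8760
E = 11560046.4 kWh

11560046.4


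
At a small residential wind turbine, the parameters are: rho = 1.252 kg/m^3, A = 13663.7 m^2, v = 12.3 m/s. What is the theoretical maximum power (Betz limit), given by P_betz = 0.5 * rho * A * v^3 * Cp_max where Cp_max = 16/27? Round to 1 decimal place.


The Betz coefficient Cp_max = 16/27 = 0.5926
v^3 = 12.3^3 = 1860.867
P_betz = 0.5 * rho * A * v^3 * Cp_max
P_betz = 0.5 * 1.252 * 13663.7 * 1860.867 * 0.5926
P_betz = 9432226.1 W

9432226.1


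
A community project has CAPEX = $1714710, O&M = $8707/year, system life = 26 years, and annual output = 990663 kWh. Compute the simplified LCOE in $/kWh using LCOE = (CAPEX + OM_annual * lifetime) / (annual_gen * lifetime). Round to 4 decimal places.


Total cost = CAPEX + OM * lifetime = 1714710 + 8707 * 26 = 1714710 + 226382 = 1941092
Total generation = annual * lifetime = 990663 * 26 = 25757238 kWh
LCOE = 1941092 / 25757238
LCOE = 0.0754 $/kWh

0.0754


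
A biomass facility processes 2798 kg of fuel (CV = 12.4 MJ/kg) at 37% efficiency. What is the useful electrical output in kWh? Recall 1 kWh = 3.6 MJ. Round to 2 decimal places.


Total energy = mass * CV = 2798 * 12.4 = 34695.2 MJ
Useful energy = total * eta = 34695.2 * 0.37 = 12837.22 MJ
Convert to kWh: 12837.22 / 3.6
Useful energy = 3565.90 kWh

3565.90


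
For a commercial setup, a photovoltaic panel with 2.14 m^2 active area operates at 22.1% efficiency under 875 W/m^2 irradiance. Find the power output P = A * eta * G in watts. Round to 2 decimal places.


Use the solar power formula P = A * eta * G.
Given: A = 2.14 m^2, eta = 0.221, G = 875 W/m^2
P = 2.14 * 0.221 * 875
P = 413.82 W

413.82


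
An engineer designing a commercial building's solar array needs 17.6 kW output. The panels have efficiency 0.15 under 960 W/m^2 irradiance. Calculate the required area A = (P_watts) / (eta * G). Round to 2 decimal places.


Convert target power to watts: P = 17.6 * 1000 = 17600.0 W
Compute denominator: eta * G = 0.15 * 960 = 144.0
Required area A = P / (eta * G) = 17600.0 / 144.0
A = 122.22 m^2

122.22


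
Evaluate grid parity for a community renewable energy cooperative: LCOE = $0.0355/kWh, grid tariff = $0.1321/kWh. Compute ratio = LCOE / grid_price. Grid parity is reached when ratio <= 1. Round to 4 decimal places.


Compare LCOE to grid price:
  LCOE = $0.0355/kWh, Grid price = $0.1321/kWh
  Ratio = LCOE / grid_price = 0.0355 / 0.1321 = 0.2687
  Grid parity achieved (ratio <= 1)? yes

0.2687


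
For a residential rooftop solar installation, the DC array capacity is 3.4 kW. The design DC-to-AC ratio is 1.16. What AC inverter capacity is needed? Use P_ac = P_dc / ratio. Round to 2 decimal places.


The inverter AC capacity is determined by the DC/AC ratio.
Given: P_dc = 3.4 kW, DC/AC ratio = 1.16
P_ac = P_dc / ratio = 3.4 / 1.16
P_ac = 2.93 kW

2.93


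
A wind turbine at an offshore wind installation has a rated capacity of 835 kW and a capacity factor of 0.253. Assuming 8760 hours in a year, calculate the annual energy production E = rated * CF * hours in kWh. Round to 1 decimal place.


Annual energy = rated_kW * capacity_factor * hours_per_year
Given: P_rated = 835 kW, CF = 0.253, hours = 8760
E = 835 * 0.253 * 8760
E = 1850593.8 kWh

1850593.8


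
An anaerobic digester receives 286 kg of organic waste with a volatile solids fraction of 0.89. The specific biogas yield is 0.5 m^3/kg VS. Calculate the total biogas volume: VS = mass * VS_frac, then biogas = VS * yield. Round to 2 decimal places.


Compute volatile solids:
  VS = mass * VS_fraction = 286 * 0.89 = 254.54 kg
Calculate biogas volume:
  Biogas = VS * specific_yield = 254.54 * 0.5
  Biogas = 127.27 m^3

127.27


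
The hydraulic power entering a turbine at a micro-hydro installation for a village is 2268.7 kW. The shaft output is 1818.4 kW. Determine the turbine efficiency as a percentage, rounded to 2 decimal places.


Turbine efficiency = (output power / input power) * 100
eta = (1818.4 / 2268.7) * 100
eta = 80.15%

80.15


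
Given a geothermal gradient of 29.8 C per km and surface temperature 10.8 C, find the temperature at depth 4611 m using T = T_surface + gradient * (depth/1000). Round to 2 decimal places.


Convert depth to km: 4611 / 1000 = 4.611 km
Temperature increase = gradient * depth_km = 29.8 * 4.611 = 137.41 C
Temperature at depth = T_surface + delta_T = 10.8 + 137.41
T = 148.21 C

148.21


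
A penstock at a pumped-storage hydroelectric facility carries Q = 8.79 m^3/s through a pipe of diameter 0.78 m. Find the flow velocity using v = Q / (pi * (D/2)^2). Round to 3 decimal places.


Compute pipe cross-sectional area:
  A = pi * (D/2)^2 = pi * (0.78/2)^2 = 0.4778 m^2
Calculate velocity:
  v = Q / A = 8.79 / 0.4778
  v = 18.395 m/s

18.395


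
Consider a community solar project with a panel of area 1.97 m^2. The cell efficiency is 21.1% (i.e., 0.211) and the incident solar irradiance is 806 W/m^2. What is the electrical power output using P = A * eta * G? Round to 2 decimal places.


Use the solar power formula P = A * eta * G.
Given: A = 1.97 m^2, eta = 0.211, G = 806 W/m^2
P = 1.97 * 0.211 * 806
P = 335.03 W

335.03


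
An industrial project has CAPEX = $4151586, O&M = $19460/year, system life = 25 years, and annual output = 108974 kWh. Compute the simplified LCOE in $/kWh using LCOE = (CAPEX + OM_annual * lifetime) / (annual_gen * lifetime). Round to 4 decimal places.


Total cost = CAPEX + OM * lifetime = 4151586 + 19460 * 25 = 4151586 + 486500 = 4638086
Total generation = annual * lifetime = 108974 * 25 = 2724350 kWh
LCOE = 4638086 / 2724350
LCOE = 1.7025 $/kWh

1.7025


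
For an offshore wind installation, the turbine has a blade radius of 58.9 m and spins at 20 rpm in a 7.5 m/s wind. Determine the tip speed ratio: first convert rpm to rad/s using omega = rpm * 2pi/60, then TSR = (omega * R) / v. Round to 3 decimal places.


Convert rotational speed to rad/s:
  omega = 20 * 2 * pi / 60 = 2.0944 rad/s
Compute tip speed:
  v_tip = omega * R = 2.0944 * 58.9 = 123.36 m/s
Tip speed ratio:
  TSR = v_tip / v_wind = 123.36 / 7.5 = 16.448

16.448


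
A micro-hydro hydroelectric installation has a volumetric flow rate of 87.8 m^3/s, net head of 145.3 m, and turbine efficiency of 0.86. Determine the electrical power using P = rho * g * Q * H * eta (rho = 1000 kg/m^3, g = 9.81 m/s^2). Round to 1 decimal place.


Apply the hydropower formula P = rho * g * Q * H * eta
rho * g = 1000 * 9.81 = 9810.0
P = 9810.0 * 87.8 * 145.3 * 0.86
P = 107628574.6 W

107628574.6


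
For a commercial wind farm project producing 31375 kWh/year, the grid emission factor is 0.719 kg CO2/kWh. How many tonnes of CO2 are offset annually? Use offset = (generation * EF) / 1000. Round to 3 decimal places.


CO2 offset in kg = generation * emission_factor
CO2 offset = 31375 * 0.719 = 22558.63 kg
Convert to tonnes:
  CO2 offset = 22558.63 / 1000 = 22.559 tonnes

22.559


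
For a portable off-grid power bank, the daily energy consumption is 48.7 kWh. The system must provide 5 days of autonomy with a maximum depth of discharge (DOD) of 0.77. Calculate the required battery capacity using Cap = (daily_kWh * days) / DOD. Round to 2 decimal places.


Total energy needed = daily * days = 48.7 * 5 = 243.5 kWh
Account for depth of discharge:
  Cap = total_energy / DOD = 243.5 / 0.77
  Cap = 316.23 kWh

316.23


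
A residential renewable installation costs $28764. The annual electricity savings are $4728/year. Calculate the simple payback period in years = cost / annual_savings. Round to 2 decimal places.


Simple payback period = initial cost / annual savings
Payback = 28764 / 4728
Payback = 6.08 years

6.08


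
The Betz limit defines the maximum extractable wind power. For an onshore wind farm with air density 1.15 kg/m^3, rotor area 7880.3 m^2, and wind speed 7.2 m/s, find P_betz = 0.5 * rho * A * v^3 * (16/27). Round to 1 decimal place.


The Betz coefficient Cp_max = 16/27 = 0.5926
v^3 = 7.2^3 = 373.248
P_betz = 0.5 * rho * A * v^3 * Cp_max
P_betz = 0.5 * 1.15 * 7880.3 * 373.248 * 0.5926
P_betz = 1002222.9 W

1002222.9


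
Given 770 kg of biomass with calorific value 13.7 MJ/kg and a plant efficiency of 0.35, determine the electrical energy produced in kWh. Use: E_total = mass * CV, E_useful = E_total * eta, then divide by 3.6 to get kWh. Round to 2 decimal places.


Total energy = mass * CV = 770 * 13.7 = 10549.0 MJ
Useful energy = total * eta = 10549.0 * 0.35 = 3692.15 MJ
Convert to kWh: 3692.15 / 3.6
Useful energy = 1025.60 kWh

1025.60


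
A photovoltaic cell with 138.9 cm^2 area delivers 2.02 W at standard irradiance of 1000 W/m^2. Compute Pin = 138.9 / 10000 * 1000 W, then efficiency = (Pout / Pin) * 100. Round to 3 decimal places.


First compute the input power:
  Pin = area_cm2 / 10000 * G = 138.9 / 10000 * 1000 = 13.89 W
Then compute efficiency:
  Efficiency = (Pout / Pin) * 100 = (2.02 / 13.89) * 100
  Efficiency = 14.543%

14.543


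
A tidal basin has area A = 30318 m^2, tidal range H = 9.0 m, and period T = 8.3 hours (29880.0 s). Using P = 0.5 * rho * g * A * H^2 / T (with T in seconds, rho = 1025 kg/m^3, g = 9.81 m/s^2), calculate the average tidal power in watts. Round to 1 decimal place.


Convert period to seconds: T = 8.3 * 3600 = 29880.0 s
H^2 = 9.0^2 = 81.0
P = 0.5 * rho * g * A * H^2 / T
P = 0.5 * 1025 * 9.81 * 30318 * 81.0 / 29880.0
P = 413207.2 W

413207.2


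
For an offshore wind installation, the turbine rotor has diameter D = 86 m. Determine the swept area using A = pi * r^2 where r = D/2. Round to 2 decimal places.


Compute the rotor radius:
  r = D / 2 = 86 / 2 = 43.0 m
Calculate swept area:
  A = pi * r^2 = pi * 43.0^2
  A = 5808.80 m^2

5808.80


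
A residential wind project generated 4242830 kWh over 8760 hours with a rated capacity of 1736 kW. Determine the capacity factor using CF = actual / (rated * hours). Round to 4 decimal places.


Capacity factor = actual output / maximum possible output
Maximum possible = rated * hours = 1736 * 8760 = 15207360 kWh
CF = 4242830 / 15207360
CF = 0.2790

0.2790


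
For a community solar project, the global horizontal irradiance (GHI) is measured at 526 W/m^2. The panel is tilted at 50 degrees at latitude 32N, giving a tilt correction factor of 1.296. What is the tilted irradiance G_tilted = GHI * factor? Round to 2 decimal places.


Identify the given values:
  GHI = 526 W/m^2, tilt correction factor = 1.296
Apply the formula G_tilted = GHI * factor:
  G_tilted = 526 * 1.296
  G_tilted = 681.70 W/m^2

681.70


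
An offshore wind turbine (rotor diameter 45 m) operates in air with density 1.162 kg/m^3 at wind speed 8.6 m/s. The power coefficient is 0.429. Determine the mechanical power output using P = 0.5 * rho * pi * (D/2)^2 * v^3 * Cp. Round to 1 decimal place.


Step 1 -- Compute swept area:
  A = pi * (D/2)^2 = pi * (45/2)^2 = 1590.43 m^2
Step 2 -- Apply wind power equation:
  P = 0.5 * rho * A * v^3 * Cp
  v^3 = 8.6^3 = 636.056
  P = 0.5 * 1.162 * 1590.43 * 636.056 * 0.429
  P = 252141.1 W

252141.1


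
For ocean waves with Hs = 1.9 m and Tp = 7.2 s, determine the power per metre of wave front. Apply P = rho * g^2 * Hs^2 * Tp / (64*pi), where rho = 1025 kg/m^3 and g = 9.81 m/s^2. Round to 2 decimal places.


Apply wave power formula:
  g^2 = 9.81^2 = 96.2361
  Hs^2 = 1.9^2 = 3.61
  Numerator = rho * g^2 * Hs^2 * Tp = 1025 * 96.2361 * 3.61 * 7.2 = 2563902.93
  Denominator = 64 * pi = 201.0619
  P = 2563902.93 / 201.0619 = 12751.81 W/m

12751.81


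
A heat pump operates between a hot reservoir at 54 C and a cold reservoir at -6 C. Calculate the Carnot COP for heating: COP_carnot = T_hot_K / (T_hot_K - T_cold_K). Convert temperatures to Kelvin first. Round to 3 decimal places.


Convert to Kelvin:
  T_hot = 54 + 273.15 = 327.15 K
  T_cold = -6 + 273.15 = 267.15 K
Apply Carnot COP formula:
  COP = T_hot_K / (T_hot_K - T_cold_K) = 327.15 / 60.0
  COP = 5.453

5.453


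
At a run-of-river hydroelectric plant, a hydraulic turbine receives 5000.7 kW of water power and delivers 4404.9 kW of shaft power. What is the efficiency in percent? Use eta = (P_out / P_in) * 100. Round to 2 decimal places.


Turbine efficiency = (output power / input power) * 100
eta = (4404.9 / 5000.7) * 100
eta = 88.09%

88.09


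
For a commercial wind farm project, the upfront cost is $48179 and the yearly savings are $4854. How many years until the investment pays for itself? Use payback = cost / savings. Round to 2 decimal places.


Simple payback period = initial cost / annual savings
Payback = 48179 / 4854
Payback = 9.93 years

9.93


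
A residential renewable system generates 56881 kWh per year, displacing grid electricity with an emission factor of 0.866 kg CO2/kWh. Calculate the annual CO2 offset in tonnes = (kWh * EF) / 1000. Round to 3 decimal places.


CO2 offset in kg = generation * emission_factor
CO2 offset = 56881 * 0.866 = 49258.95 kg
Convert to tonnes:
  CO2 offset = 49258.95 / 1000 = 49.259 tonnes

49.259


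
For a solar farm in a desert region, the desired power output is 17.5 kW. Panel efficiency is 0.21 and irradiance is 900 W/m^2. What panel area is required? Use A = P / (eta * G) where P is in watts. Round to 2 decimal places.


Convert target power to watts: P = 17.5 * 1000 = 17500.0 W
Compute denominator: eta * G = 0.21 * 900 = 189.0
Required area A = P / (eta * G) = 17500.0 / 189.0
A = 92.59 m^2

92.59


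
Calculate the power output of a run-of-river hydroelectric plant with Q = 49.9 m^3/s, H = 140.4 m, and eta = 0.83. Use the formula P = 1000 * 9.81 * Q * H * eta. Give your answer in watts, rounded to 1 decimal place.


Apply the hydropower formula P = rho * g * Q * H * eta
rho * g = 1000 * 9.81 = 9810.0
P = 9810.0 * 49.9 * 140.4 * 0.83
P = 57044628.1 W

57044628.1


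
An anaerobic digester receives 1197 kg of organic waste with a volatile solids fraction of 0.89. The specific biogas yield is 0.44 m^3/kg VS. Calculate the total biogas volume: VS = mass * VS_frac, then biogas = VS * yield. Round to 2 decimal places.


Compute volatile solids:
  VS = mass * VS_fraction = 1197 * 0.89 = 1065.33 kg
Calculate biogas volume:
  Biogas = VS * specific_yield = 1065.33 * 0.44
  Biogas = 468.75 m^3

468.75


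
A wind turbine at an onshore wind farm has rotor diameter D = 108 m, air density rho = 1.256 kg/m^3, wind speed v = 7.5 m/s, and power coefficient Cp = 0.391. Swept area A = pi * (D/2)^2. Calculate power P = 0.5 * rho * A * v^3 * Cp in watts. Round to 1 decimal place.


Step 1 -- Compute swept area:
  A = pi * (D/2)^2 = pi * (108/2)^2 = 9160.88 m^2
Step 2 -- Apply wind power equation:
  P = 0.5 * rho * A * v^3 * Cp
  v^3 = 7.5^3 = 421.875
  P = 0.5 * 1.256 * 9160.88 * 421.875 * 0.391
  P = 948981.1 W

948981.1


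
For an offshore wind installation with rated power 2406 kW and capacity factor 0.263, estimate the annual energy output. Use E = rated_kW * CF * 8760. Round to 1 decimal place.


Annual energy = rated_kW * capacity_factor * hours_per_year
Given: P_rated = 2406 kW, CF = 0.263, hours = 8760
E = 2406 * 0.263 * 8760
E = 5543135.3 kWh

5543135.3


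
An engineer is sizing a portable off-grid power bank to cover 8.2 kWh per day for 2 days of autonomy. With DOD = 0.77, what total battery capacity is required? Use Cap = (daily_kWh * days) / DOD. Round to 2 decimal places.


Total energy needed = daily * days = 8.2 * 2 = 16.4 kWh
Account for depth of discharge:
  Cap = total_energy / DOD = 16.4 / 0.77
  Cap = 21.30 kWh

21.30


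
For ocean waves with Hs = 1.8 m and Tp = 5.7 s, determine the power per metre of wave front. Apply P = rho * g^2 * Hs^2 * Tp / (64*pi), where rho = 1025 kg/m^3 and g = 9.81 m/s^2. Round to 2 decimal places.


Apply wave power formula:
  g^2 = 9.81^2 = 96.2361
  Hs^2 = 1.8^2 = 3.24
  Numerator = rho * g^2 * Hs^2 * Tp = 1025 * 96.2361 * 3.24 * 5.7 = 1821720.5
  Denominator = 64 * pi = 201.0619
  P = 1821720.5 / 201.0619 = 9060.49 W/m

9060.49


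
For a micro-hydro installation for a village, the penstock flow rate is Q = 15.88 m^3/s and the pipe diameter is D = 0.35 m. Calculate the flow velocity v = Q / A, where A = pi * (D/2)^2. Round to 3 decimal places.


Compute pipe cross-sectional area:
  A = pi * (D/2)^2 = pi * (0.35/2)^2 = 0.0962 m^2
Calculate velocity:
  v = Q / A = 15.88 / 0.0962
  v = 165.053 m/s

165.053


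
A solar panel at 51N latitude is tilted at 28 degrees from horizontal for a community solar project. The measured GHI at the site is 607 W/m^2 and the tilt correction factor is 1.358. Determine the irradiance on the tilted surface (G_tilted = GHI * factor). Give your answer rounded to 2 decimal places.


Identify the given values:
  GHI = 607 W/m^2, tilt correction factor = 1.358
Apply the formula G_tilted = GHI * factor:
  G_tilted = 607 * 1.358
  G_tilted = 824.31 W/m^2

824.31


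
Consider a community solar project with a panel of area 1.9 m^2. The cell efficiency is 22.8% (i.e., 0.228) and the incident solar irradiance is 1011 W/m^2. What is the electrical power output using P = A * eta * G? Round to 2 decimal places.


Use the solar power formula P = A * eta * G.
Given: A = 1.9 m^2, eta = 0.228, G = 1011 W/m^2
P = 1.9 * 0.228 * 1011
P = 437.97 W

437.97


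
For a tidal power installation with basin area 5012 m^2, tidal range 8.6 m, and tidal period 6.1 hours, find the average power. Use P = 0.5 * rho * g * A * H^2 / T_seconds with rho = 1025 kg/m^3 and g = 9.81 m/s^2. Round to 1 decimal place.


Convert period to seconds: T = 6.1 * 3600 = 21960.0 s
H^2 = 8.6^2 = 73.96
P = 0.5 * rho * g * A * H^2 / T
P = 0.5 * 1025 * 9.81 * 5012 * 73.96 / 21960.0
P = 84866.9 W

84866.9


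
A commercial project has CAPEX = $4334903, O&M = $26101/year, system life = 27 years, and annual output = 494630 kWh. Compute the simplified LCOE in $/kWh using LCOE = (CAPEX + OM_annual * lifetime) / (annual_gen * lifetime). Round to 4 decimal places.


Total cost = CAPEX + OM * lifetime = 4334903 + 26101 * 27 = 4334903 + 704727 = 5039630
Total generation = annual * lifetime = 494630 * 27 = 13355010 kWh
LCOE = 5039630 / 13355010
LCOE = 0.3774 $/kWh

0.3774


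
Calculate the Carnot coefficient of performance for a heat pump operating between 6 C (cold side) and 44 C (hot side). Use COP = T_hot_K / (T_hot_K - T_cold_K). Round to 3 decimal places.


Convert to Kelvin:
  T_hot = 44 + 273.15 = 317.15 K
  T_cold = 6 + 273.15 = 279.15 K
Apply Carnot COP formula:
  COP = T_hot_K / (T_hot_K - T_cold_K) = 317.15 / 38.0
  COP = 8.346

8.346


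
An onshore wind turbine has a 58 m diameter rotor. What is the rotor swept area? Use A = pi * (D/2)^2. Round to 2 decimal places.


Compute the rotor radius:
  r = D / 2 = 58 / 2 = 29.0 m
Calculate swept area:
  A = pi * r^2 = pi * 29.0^2
  A = 2642.08 m^2

2642.08


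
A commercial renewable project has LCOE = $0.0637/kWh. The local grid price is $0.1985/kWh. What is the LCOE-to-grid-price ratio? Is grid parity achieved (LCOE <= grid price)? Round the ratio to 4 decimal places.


Compare LCOE to grid price:
  LCOE = $0.0637/kWh, Grid price = $0.1985/kWh
  Ratio = LCOE / grid_price = 0.0637 / 0.1985 = 0.3209
  Grid parity achieved (ratio <= 1)? yes

0.3209


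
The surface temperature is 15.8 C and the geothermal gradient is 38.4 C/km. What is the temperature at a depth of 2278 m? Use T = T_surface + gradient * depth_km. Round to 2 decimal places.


Convert depth to km: 2278 / 1000 = 2.278 km
Temperature increase = gradient * depth_km = 38.4 * 2.278 = 87.48 C
Temperature at depth = T_surface + delta_T = 15.8 + 87.48
T = 103.28 C

103.28


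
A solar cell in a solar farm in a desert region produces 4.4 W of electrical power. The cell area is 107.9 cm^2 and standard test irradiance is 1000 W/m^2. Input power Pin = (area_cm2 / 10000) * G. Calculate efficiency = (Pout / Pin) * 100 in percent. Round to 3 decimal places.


First compute the input power:
  Pin = area_cm2 / 10000 * G = 107.9 / 10000 * 1000 = 10.79 W
Then compute efficiency:
  Efficiency = (Pout / Pin) * 100 = (4.4 / 10.79) * 100
  Efficiency = 40.778%

40.778


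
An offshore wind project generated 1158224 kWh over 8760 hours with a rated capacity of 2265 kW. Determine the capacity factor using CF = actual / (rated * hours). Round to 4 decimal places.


Capacity factor = actual output / maximum possible output
Maximum possible = rated * hours = 2265 * 8760 = 19841400 kWh
CF = 1158224 / 19841400
CF = 0.0584

0.0584


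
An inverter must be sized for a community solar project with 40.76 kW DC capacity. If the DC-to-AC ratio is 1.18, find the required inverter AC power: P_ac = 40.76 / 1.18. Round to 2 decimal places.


The inverter AC capacity is determined by the DC/AC ratio.
Given: P_dc = 40.76 kW, DC/AC ratio = 1.18
P_ac = P_dc / ratio = 40.76 / 1.18
P_ac = 34.54 kW

34.54


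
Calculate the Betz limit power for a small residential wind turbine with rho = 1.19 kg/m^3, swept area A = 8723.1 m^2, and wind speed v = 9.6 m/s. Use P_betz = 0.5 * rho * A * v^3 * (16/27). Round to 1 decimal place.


The Betz coefficient Cp_max = 16/27 = 0.5926
v^3 = 9.6^3 = 884.736
P_betz = 0.5 * rho * A * v^3 * Cp_max
P_betz = 0.5 * 1.19 * 8723.1 * 884.736 * 0.5926
P_betz = 2721182.9 W

2721182.9


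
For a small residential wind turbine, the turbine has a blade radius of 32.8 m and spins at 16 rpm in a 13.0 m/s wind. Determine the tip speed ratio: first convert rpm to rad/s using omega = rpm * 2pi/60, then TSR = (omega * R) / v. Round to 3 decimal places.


Convert rotational speed to rad/s:
  omega = 16 * 2 * pi / 60 = 1.6755 rad/s
Compute tip speed:
  v_tip = omega * R = 1.6755 * 32.8 = 54.957 m/s
Tip speed ratio:
  TSR = v_tip / v_wind = 54.957 / 13.0 = 4.227

4.227


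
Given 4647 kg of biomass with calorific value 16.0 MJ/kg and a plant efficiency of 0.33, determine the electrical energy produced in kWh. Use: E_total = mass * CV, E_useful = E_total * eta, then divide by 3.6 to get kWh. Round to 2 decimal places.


Total energy = mass * CV = 4647 * 16.0 = 74352.0 MJ
Useful energy = total * eta = 74352.0 * 0.33 = 24536.16 MJ
Convert to kWh: 24536.16 / 3.6
Useful energy = 6815.60 kWh

6815.60


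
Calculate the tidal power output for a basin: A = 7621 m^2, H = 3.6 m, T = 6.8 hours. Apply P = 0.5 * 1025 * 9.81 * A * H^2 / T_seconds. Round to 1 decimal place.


Convert period to seconds: T = 6.8 * 3600 = 24480.0 s
H^2 = 3.6^2 = 12.96
P = 0.5 * rho * g * A * H^2 / T
P = 0.5 * 1025 * 9.81 * 7621 * 12.96 / 24480.0
P = 20284.7 W

20284.7


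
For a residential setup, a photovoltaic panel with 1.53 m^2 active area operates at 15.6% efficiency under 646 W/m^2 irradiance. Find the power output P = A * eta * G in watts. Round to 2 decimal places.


Use the solar power formula P = A * eta * G.
Given: A = 1.53 m^2, eta = 0.156, G = 646 W/m^2
P = 1.53 * 0.156 * 646
P = 154.19 W

154.19


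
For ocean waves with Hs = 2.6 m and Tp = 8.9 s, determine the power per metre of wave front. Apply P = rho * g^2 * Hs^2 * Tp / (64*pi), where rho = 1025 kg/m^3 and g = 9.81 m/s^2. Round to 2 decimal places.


Apply wave power formula:
  g^2 = 9.81^2 = 96.2361
  Hs^2 = 2.6^2 = 6.76
  Numerator = rho * g^2 * Hs^2 * Tp = 1025 * 96.2361 * 6.76 * 8.9 = 5934697.44
  Denominator = 64 * pi = 201.0619
  P = 5934697.44 / 201.0619 = 29516.76 W/m

29516.76


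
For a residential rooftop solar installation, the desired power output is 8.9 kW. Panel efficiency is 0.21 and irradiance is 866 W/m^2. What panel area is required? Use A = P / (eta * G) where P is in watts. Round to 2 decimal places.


Convert target power to watts: P = 8.9 * 1000 = 8900.0 W
Compute denominator: eta * G = 0.21 * 866 = 181.86
Required area A = P / (eta * G) = 8900.0 / 181.86
A = 48.94 m^2

48.94


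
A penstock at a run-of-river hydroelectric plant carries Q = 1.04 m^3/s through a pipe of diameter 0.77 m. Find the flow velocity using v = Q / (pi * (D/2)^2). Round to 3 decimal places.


Compute pipe cross-sectional area:
  A = pi * (D/2)^2 = pi * (0.77/2)^2 = 0.4657 m^2
Calculate velocity:
  v = Q / A = 1.04 / 0.4657
  v = 2.233 m/s

2.233


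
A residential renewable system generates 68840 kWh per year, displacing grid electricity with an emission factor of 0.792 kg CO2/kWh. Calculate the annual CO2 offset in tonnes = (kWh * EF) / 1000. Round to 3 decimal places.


CO2 offset in kg = generation * emission_factor
CO2 offset = 68840 * 0.792 = 54521.28 kg
Convert to tonnes:
  CO2 offset = 54521.28 / 1000 = 54.521 tonnes

54.521


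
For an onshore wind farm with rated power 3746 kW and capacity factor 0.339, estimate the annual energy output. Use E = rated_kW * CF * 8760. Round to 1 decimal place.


Annual energy = rated_kW * capacity_factor * hours_per_year
Given: P_rated = 3746 kW, CF = 0.339, hours = 8760
E = 3746 * 0.339 * 8760
E = 11124271.4 kWh

11124271.4


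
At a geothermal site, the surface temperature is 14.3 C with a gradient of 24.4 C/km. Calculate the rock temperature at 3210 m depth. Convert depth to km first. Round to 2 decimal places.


Convert depth to km: 3210 / 1000 = 3.21 km
Temperature increase = gradient * depth_km = 24.4 * 3.21 = 78.32 C
Temperature at depth = T_surface + delta_T = 14.3 + 78.32
T = 92.62 C

92.62


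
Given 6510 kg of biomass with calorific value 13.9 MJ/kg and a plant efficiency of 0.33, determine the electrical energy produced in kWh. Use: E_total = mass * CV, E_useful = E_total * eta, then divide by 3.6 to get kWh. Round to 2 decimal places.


Total energy = mass * CV = 6510 * 13.9 = 90489.0 MJ
Useful energy = total * eta = 90489.0 * 0.33 = 29861.37 MJ
Convert to kWh: 29861.37 / 3.6
Useful energy = 8294.83 kWh

8294.83


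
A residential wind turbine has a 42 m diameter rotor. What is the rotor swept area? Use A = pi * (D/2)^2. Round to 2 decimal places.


Compute the rotor radius:
  r = D / 2 = 42 / 2 = 21.0 m
Calculate swept area:
  A = pi * r^2 = pi * 21.0^2
  A = 1385.44 m^2

1385.44


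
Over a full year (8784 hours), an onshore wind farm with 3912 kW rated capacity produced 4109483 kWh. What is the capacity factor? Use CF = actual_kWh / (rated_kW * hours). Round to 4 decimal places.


Capacity factor = actual output / maximum possible output
Maximum possible = rated * hours = 3912 * 8784 = 34363008 kWh
CF = 4109483 / 34363008
CF = 0.1196

0.1196


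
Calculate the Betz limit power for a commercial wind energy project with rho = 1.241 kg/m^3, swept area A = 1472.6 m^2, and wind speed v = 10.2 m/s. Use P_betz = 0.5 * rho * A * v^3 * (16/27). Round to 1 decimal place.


The Betz coefficient Cp_max = 16/27 = 0.5926
v^3 = 10.2^3 = 1061.208
P_betz = 0.5 * rho * A * v^3 * Cp_max
P_betz = 0.5 * 1.241 * 1472.6 * 1061.208 * 0.5926
P_betz = 574623.4 W

574623.4


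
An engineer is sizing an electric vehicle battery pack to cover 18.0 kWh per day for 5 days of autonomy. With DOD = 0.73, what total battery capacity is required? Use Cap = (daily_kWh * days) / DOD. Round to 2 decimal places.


Total energy needed = daily * days = 18.0 * 5 = 90.0 kWh
Account for depth of discharge:
  Cap = total_energy / DOD = 90.0 / 0.73
  Cap = 123.29 kWh

123.29


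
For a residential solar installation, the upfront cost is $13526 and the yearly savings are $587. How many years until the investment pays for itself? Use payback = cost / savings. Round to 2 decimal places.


Simple payback period = initial cost / annual savings
Payback = 13526 / 587
Payback = 23.04 years

23.04


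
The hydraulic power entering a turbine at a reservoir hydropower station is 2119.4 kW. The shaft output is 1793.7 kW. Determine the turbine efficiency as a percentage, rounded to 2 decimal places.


Turbine efficiency = (output power / input power) * 100
eta = (1793.7 / 2119.4) * 100
eta = 84.63%

84.63


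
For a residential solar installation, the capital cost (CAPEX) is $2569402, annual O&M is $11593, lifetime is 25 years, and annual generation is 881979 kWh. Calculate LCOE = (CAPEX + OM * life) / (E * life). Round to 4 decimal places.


Total cost = CAPEX + OM * lifetime = 2569402 + 11593 * 25 = 2569402 + 289825 = 2859227
Total generation = annual * lifetime = 881979 * 25 = 22049475 kWh
LCOE = 2859227 / 22049475
LCOE = 0.1297 $/kWh

0.1297


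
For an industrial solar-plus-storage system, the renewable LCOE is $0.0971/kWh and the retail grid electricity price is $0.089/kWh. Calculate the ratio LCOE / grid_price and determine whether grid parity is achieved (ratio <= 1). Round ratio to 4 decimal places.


Compare LCOE to grid price:
  LCOE = $0.0971/kWh, Grid price = $0.089/kWh
  Ratio = LCOE / grid_price = 0.0971 / 0.089 = 1.0910
  Grid parity achieved (ratio <= 1)? no

1.0910


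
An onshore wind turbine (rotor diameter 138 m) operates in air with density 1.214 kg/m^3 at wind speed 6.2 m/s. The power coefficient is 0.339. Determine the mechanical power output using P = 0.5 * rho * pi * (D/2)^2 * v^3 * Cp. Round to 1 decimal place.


Step 1 -- Compute swept area:
  A = pi * (D/2)^2 = pi * (138/2)^2 = 14957.12 m^2
Step 2 -- Apply wind power equation:
  P = 0.5 * rho * A * v^3 * Cp
  v^3 = 6.2^3 = 238.328
  P = 0.5 * 1.214 * 14957.12 * 238.328 * 0.339
  P = 733519.2 W

733519.2


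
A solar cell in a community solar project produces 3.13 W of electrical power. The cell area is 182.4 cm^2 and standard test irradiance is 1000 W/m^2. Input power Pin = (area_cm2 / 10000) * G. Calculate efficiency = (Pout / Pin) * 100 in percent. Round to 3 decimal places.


First compute the input power:
  Pin = area_cm2 / 10000 * G = 182.4 / 10000 * 1000 = 18.24 W
Then compute efficiency:
  Efficiency = (Pout / Pin) * 100 = (3.13 / 18.24) * 100
  Efficiency = 17.160%

17.160


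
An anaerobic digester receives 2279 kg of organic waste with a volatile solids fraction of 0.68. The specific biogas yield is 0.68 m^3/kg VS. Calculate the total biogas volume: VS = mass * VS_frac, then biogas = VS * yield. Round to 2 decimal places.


Compute volatile solids:
  VS = mass * VS_fraction = 2279 * 0.68 = 1549.72 kg
Calculate biogas volume:
  Biogas = VS * specific_yield = 1549.72 * 0.68
  Biogas = 1053.81 m^3

1053.81


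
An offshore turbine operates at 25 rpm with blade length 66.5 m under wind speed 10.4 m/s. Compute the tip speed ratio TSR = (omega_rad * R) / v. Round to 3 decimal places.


Convert rotational speed to rad/s:
  omega = 25 * 2 * pi / 60 = 2.618 rad/s
Compute tip speed:
  v_tip = omega * R = 2.618 * 66.5 = 174.097 m/s
Tip speed ratio:
  TSR = v_tip / v_wind = 174.097 / 10.4 = 16.740

16.740


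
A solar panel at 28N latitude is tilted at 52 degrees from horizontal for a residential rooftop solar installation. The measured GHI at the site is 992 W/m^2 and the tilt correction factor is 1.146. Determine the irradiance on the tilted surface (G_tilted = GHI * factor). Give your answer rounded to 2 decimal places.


Identify the given values:
  GHI = 992 W/m^2, tilt correction factor = 1.146
Apply the formula G_tilted = GHI * factor:
  G_tilted = 992 * 1.146
  G_tilted = 1136.83 W/m^2

1136.83


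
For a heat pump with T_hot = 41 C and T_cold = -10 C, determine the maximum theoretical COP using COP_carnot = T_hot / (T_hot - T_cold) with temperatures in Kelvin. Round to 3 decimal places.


Convert to Kelvin:
  T_hot = 41 + 273.15 = 314.15 K
  T_cold = -10 + 273.15 = 263.15 K
Apply Carnot COP formula:
  COP = T_hot_K / (T_hot_K - T_cold_K) = 314.15 / 51.0
  COP = 6.160

6.160
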